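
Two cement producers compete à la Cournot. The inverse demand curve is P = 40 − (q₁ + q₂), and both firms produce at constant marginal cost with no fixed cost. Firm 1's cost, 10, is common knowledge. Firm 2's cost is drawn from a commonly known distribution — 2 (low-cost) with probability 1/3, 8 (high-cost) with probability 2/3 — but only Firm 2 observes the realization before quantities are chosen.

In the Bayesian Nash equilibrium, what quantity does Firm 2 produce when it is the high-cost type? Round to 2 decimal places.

Type-c best response for Firm 2: q₂(c) = (40 − c)/2 − q₁/2.
Firm 1 maximizes expected profit; its first-order condition is 40 − 2q₁ − E[q₂] − 10 = 0.
Substituting E[q₂] and solving: E[c₂] = 6, so q₁ = (40 − 2·10 + 6)/3 = 8.66667.
q₂(high-cost) = (40 − 8 − 8.66667)/2 = 11.6667.

11.67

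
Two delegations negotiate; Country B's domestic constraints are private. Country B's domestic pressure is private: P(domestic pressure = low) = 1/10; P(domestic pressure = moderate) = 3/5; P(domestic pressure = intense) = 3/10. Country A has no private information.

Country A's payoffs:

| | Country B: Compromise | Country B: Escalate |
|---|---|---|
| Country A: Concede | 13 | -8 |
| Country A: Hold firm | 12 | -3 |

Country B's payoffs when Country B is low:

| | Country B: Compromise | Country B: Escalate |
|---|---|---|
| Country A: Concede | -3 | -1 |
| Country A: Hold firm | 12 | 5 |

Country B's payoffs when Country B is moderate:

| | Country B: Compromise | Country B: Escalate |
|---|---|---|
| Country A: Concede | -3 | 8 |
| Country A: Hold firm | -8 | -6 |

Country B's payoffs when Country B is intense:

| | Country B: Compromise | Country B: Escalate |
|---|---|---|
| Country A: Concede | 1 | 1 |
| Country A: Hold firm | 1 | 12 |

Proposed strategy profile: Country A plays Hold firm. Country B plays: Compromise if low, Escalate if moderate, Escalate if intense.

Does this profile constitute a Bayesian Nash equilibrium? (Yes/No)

Country A plays Hold firm: E[Hold firm] = 1/10·(12) + 3/5·(-3) + 3/10·(-3) = -3/2; E[Concede] = -59/10. Best-responding. ✓
Country B (domestic pressure low), facing Hold firm: Compromise gives 12, Escalate gives 5. Proposed Compromise is best. ✓
Country B (domestic pressure moderate), facing Hold firm: Compromise gives -8, Escalate gives -6. Proposed Escalate is best. ✓
Country B (domestic pressure intense), facing Hold firm: Compromise gives 1, Escalate gives 12. Proposed Escalate is best. ✓

Yes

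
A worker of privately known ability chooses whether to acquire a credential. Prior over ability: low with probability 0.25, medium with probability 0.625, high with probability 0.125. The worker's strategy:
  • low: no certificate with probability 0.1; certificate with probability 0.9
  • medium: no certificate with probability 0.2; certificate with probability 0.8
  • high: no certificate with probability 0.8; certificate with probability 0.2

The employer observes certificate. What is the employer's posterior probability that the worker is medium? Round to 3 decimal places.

0.667

P(certificate) = 0.25·0.9 + 0.625·0.8 + 0.125·0.2 = 0.75
P(medium | certificate) = (0.625·0.8) / 0.75 = 0.5 / 0.75 = 0.666667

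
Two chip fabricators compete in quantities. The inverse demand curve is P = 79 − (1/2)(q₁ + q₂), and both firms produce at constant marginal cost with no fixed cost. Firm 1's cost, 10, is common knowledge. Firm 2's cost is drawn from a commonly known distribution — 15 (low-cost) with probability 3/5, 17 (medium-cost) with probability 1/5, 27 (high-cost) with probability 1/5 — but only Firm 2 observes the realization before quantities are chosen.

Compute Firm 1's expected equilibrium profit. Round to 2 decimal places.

1310.72

Type-c best response for Firm 2: q₂(c) = (79 − c) − q₁/2.
Firm 1 maximizes expected profit; its first-order condition is 79 − q₁ − (1/2)E[q₂] − 10 = 0.
Substituting E[q₂] and solving: E[c₂] = 17.8, so q₁ = (79 − 2·10 + 17.8)/(3/2) = 51.2.
E[P] = 79 − (1/2)·(q₁ + E[q₂]) = 35.6; Firm 1's expected profit = (E[P] − 10)·q₁ = (35.6 − 10)·51.2 = 1310.72.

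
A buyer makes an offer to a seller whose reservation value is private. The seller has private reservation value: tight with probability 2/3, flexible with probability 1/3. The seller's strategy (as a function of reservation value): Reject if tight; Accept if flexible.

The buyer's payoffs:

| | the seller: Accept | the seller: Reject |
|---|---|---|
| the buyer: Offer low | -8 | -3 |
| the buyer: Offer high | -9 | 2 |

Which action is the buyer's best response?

E[Offer low] = 2/3·(-3) + 1/3·(-8) = -14/3
E[Offer high] = 2/3·(2) + 1/3·(-9) = -5/3
Best response: Offer high (-5/3 is the largest).

Offer high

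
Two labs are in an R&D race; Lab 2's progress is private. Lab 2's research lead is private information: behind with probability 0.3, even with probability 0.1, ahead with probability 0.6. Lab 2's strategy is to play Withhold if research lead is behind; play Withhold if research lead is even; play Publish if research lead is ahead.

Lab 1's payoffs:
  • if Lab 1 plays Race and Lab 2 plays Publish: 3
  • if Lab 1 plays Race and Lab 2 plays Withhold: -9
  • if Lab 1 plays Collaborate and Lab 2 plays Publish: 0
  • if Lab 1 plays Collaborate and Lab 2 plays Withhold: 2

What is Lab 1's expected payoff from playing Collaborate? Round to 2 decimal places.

E[Collaborate] = 0.3·2 + 0.1·2 + 0.6·0 = 0.6 + 0.2 + 0 = 0.8

0.80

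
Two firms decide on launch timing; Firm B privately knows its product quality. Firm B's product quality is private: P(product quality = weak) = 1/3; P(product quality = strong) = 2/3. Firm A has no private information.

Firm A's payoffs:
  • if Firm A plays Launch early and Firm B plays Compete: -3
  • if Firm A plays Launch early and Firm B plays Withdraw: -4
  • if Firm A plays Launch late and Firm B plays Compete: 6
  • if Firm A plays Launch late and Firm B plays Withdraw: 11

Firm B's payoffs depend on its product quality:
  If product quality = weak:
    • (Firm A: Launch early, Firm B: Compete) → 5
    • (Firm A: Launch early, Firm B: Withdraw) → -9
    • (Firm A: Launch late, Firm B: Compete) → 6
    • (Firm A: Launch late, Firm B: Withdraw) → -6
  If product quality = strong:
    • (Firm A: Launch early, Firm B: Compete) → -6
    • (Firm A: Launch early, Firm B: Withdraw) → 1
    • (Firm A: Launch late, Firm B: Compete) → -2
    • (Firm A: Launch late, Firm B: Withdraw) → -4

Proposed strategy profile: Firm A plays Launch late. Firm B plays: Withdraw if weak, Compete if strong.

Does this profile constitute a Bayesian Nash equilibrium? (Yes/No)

Firm A plays Launch late: E[Launch late] = 1/3·(11) + 2/3·(6) = 23/3; E[Launch early] = -10/3. Best-responding. ✓
Firm B (product quality weak), facing Launch late: Compete gives 6, Withdraw gives -6. Proposed Withdraw is not best — profitable deviation exists. ✗
Firm B (product quality strong), facing Launch late: Compete gives -2, Withdraw gives -4. Proposed Compete is best. ✓

No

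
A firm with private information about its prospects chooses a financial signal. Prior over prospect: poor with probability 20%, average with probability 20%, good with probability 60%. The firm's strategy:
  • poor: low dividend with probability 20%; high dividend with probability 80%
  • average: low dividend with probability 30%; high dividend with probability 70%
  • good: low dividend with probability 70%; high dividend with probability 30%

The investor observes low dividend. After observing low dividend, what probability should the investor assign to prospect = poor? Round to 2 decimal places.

0.08

P(low dividend) = 0.2·0.2 + 0.2·0.3 + 0.6·0.7 = 0.52
P(poor | low dividend) = (0.2·0.2) / 0.52 = 0.04 / 0.52 = 0.0769231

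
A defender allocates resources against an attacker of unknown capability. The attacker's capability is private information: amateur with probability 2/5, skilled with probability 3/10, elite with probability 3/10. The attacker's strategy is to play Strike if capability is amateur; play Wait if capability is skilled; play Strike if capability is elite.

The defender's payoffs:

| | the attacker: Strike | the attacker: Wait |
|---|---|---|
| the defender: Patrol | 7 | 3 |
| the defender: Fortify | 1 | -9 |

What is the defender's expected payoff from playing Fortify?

E[Fortify] = 2/5·1 + 3/10·(-9) + 3/10·1 = 2/5 + (-27/10) + 3/10 = -2

-2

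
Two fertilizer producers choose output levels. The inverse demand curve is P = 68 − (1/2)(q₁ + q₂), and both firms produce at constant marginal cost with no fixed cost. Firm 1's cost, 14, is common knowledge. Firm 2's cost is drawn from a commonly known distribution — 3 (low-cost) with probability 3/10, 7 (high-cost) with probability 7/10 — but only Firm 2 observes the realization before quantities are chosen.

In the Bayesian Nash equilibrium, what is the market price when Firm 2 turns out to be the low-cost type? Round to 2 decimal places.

27.87

Firm 2 with cost c maximizes (68 − (1/2)(q₁+q₂) − c)·q₂, giving q₂(c) = (68 − c − (1/2)q₁).
E[c₂] = 3/10·3 + 7/10·7 = 5.8
Firm 1's FOC against E[q₂] yields q₁ = (68 − 2·14 + E[c₂])/(3/2) = (68 − 28 + 5.8)/(3/2) = 30.5333.
q₂(low-cost) = 49.7333, so P = 68 − (1/2)·(30.5333 + 49.7333) = 27.8667.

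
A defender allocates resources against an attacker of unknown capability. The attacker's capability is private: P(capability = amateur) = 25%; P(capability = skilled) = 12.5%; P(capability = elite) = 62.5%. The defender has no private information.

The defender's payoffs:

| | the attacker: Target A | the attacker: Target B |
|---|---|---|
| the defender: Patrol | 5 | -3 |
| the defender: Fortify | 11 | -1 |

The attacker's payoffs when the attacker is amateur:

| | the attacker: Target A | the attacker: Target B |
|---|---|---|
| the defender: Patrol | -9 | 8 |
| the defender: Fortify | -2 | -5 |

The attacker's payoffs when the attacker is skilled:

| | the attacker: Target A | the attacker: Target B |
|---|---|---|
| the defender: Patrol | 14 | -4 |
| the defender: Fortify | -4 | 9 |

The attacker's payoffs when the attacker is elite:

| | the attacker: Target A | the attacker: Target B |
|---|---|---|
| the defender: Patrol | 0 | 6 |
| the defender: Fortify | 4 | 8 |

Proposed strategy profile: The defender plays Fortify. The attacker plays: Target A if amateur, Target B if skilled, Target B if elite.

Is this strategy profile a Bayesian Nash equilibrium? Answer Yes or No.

The defender plays Fortify: E[Fortify] = 0.25·(11) + 0.125·(-1) + 0.625·(-1) = 2; E[Patrol] = -1. Best-responding. ✓
The attacker (capability amateur), facing Fortify: Target A gives -2, Target B gives -5. Proposed Target A is best. ✓
The attacker (capability skilled), facing Fortify: Target A gives -4, Target B gives 9. Proposed Target B is best. ✓
The attacker (capability elite), facing Fortify: Target A gives 4, Target B gives 8. Proposed Target B is best. ✓

Yes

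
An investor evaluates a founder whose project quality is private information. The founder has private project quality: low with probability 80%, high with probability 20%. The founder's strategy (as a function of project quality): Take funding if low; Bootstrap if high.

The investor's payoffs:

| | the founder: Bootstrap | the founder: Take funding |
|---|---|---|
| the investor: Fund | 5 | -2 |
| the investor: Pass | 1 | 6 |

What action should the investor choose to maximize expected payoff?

Pass

E[Fund] = 0.8·(-2) + 0.2·(5) = -0.6
E[Pass] = 0.8·(6) + 0.2·(1) = 5
Best response: Pass (5 is the largest).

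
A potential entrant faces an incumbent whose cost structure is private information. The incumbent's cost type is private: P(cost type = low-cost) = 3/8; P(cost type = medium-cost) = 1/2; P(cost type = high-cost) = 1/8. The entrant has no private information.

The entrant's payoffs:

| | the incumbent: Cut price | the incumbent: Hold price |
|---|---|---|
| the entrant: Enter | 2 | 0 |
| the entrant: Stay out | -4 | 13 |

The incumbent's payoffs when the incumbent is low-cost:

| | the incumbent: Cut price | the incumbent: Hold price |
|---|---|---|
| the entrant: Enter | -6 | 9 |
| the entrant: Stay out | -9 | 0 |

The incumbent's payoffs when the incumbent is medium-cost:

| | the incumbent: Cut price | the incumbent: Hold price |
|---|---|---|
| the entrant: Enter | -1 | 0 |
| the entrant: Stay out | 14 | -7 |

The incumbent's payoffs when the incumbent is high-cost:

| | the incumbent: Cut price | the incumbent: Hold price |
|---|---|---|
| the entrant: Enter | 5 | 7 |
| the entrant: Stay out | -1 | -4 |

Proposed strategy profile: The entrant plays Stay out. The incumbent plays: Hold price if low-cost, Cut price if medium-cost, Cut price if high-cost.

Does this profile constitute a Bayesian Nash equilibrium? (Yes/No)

Yes

A profile is a BNE iff every type of every player is best-responding given beliefs about the other side.
The entrant plays Stay out: E[Stay out] = 3/8·(13) + 1/2·(-4) + 1/8·(-4) = 19/8; E[Enter] = 5/4. Best-responding. ✓
The incumbent (cost type low-cost), facing Stay out: Cut price gives -9, Hold price gives 0. Proposed Hold price is best. ✓
The incumbent (cost type medium-cost), facing Stay out: Cut price gives 14, Hold price gives -7. Proposed Cut price is best. ✓
The incumbent (cost type high-cost), facing Stay out: Cut price gives -1, Hold price gives -4. Proposed Cut price is best. ✓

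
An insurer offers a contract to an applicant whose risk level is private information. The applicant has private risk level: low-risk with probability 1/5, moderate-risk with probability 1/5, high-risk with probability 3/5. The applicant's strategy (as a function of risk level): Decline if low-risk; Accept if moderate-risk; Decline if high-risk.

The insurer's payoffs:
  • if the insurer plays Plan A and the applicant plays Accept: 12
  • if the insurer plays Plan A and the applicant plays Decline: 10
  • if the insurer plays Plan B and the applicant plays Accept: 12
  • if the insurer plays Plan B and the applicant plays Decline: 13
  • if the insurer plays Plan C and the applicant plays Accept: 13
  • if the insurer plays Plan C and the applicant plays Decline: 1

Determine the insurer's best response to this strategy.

Compute the insurer's expected payoff for each action, taking the expectation over the applicant's type.
E[Plan A] = 1/5·(10) + 1/5·(12) + 3/5·(10) = 52/5
E[Plan B] = 1/5·(13) + 1/5·(12) + 3/5·(13) = 64/5
E[Plan C] = 1/5·(1) + 1/5·(13) + 3/5·(1) = 17/5
Best response: Plan B (64/5 is the largest).

Plan B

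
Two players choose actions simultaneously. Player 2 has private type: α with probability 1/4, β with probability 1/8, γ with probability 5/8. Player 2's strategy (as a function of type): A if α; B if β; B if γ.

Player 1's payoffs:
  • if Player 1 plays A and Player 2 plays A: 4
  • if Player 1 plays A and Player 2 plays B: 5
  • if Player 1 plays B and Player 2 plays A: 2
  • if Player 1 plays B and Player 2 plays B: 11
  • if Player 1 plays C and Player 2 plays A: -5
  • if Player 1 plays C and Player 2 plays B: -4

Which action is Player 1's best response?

E[A] = 1/4·(4) + 1/8·(5) + 5/8·(5) = 19/4
E[B] = 1/4·(2) + 1/8·(11) + 5/8·(11) = 35/4
E[C] = 1/4·(-5) + 1/8·(-4) + 5/8·(-4) = -17/4
Best response: B (35/4 is the largest).

B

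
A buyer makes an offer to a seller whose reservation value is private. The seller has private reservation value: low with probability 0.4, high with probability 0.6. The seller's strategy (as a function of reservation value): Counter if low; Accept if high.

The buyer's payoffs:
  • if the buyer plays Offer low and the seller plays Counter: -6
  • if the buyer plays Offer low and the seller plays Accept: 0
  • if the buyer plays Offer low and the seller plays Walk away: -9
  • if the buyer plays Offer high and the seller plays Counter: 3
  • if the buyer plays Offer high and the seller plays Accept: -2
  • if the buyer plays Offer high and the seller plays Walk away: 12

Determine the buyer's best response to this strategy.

Offer high

Compute the buyer's expected payoff for each action, taking the expectation over the seller's type.
E[Offer low] = 0.4·(-6) + 0.6·(0) = -2.4
E[Offer high] = 0.4·(3) + 0.6·(-2) = 0
Best response: Offer high (0 is the largest).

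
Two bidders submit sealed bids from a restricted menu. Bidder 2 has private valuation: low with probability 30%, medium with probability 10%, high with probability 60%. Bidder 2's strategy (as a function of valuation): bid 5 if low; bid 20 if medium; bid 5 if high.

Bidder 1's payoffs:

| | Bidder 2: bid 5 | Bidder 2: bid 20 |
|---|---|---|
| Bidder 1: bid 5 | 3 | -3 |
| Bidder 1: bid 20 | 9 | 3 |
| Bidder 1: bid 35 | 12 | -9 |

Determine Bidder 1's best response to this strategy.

bid 35

E[bid 5] = 0.3·(3) + 0.1·(-3) + 0.6·(3) = 2.4
E[bid 20] = 0.3·(9) + 0.1·(3) + 0.6·(9) = 8.4
E[bid 35] = 0.3·(12) + 0.1·(-9) + 0.6·(12) = 9.9
Best response: bid 35 (9.9 is the largest).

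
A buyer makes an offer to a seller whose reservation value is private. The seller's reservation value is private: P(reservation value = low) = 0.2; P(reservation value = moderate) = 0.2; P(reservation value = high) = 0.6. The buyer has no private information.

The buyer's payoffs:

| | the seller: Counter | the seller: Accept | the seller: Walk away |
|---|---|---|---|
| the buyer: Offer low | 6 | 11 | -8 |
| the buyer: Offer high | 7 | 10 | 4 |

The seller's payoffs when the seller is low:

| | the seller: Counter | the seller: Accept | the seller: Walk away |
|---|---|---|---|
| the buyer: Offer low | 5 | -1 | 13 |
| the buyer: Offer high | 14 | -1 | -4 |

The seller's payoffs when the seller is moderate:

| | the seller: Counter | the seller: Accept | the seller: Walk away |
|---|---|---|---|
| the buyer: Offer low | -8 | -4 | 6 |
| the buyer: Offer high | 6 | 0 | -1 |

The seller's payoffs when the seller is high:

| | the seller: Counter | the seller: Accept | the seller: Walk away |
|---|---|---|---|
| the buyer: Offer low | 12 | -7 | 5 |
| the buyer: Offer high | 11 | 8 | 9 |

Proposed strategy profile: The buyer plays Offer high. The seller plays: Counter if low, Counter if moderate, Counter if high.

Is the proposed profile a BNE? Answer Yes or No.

Yes

A profile is a BNE iff every type of every player is best-responding given beliefs about the other side.
The buyer plays Offer high: E[Offer high] = 0.2·(7) + 0.2·(7) + 0.6·(7) = 7; E[Offer low] = 6. Best-responding. ✓
The seller (reservation value low), facing Offer high: Counter gives 14, Accept gives -1, Walk away gives -4. Proposed Counter is best. ✓
The seller (reservation value moderate), facing Offer high: Counter gives 6, Accept gives 0, Walk away gives -1. Proposed Counter is best. ✓
The seller (reservation value high), facing Offer high: Counter gives 11, Accept gives 8, Walk away gives 9. Proposed Counter is best. ✓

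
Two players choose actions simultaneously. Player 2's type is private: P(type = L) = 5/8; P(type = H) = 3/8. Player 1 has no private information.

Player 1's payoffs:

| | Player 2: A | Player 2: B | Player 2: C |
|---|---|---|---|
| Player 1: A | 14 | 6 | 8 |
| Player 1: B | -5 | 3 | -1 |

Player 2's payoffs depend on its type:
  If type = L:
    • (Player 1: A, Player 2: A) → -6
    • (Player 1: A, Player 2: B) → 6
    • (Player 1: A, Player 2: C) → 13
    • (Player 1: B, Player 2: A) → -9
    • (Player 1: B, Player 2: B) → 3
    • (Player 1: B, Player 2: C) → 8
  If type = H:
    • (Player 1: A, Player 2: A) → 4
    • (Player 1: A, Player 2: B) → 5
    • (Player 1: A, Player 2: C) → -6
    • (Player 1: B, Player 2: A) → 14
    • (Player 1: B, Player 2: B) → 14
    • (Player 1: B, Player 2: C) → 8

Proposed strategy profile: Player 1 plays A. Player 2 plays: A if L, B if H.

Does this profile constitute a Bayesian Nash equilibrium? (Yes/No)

Player 1 plays A: E[A] = 5/8·(14) + 3/8·(6) = 11; E[B] = -2. Best-responding. ✓
Player 2 (type L), facing A: A gives -6, B gives 6, C gives 13. Proposed A is not best — profitable deviation exists. ✗
Player 2 (type H), facing A: A gives 4, B gives 5, C gives -6. Proposed B is best. ✓

No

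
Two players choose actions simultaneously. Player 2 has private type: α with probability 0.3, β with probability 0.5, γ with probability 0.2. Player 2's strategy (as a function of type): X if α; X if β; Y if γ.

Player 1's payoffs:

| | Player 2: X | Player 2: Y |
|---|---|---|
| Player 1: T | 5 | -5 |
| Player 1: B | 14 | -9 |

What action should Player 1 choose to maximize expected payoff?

E[T] = 0.3·(5) + 0.5·(5) + 0.2·(-5) = 3
E[B] = 0.3·(14) + 0.5·(14) + 0.2·(-9) = 9.4
Best response: B (9.4 is the largest).

B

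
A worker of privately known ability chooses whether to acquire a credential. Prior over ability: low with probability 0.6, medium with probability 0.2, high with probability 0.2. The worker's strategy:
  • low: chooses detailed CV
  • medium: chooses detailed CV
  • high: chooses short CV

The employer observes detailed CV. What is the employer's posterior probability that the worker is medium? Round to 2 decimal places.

Apply Bayes' rule using the sender's strategy as the likelihood.
P(detailed CV) = 0.6·1 + 0.2·1 + 0.2·0 = 0.8
P(medium | detailed CV) = (0.2·1) / 0.8 = 0.2 / 0.8 = 0.25

0.25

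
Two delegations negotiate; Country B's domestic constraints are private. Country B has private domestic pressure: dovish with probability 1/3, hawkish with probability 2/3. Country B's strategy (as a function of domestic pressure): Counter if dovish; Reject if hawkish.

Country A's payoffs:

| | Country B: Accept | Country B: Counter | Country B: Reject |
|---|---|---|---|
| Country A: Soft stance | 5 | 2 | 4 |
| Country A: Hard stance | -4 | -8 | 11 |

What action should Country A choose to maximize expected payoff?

Hard stance

E[Soft stance] = 1/3·(2) + 2/3·(4) = 10/3
E[Hard stance] = 1/3·(-8) + 2/3·(11) = 14/3
Best response: Hard stance (14/3 is the largest).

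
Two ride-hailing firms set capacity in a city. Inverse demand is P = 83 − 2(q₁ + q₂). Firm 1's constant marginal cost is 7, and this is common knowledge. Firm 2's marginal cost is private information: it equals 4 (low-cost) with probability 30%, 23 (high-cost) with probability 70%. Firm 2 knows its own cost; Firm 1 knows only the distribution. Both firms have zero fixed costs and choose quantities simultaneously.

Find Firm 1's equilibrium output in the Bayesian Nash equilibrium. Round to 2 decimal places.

Firm 2 with cost c maximizes (83 − 2(q₁+q₂) − c)·q₂, giving q₂(c) = (83 − c − 2q₁)/4.
E[c₂] = 0.3·4 + 0.7·23 = 17.3
Firm 1's FOC against E[q₂] yields q₁ = (83 − 2·7 + E[c₂])/6 = (83 − 14 + 17.3)/6 = 14.3833.

14.38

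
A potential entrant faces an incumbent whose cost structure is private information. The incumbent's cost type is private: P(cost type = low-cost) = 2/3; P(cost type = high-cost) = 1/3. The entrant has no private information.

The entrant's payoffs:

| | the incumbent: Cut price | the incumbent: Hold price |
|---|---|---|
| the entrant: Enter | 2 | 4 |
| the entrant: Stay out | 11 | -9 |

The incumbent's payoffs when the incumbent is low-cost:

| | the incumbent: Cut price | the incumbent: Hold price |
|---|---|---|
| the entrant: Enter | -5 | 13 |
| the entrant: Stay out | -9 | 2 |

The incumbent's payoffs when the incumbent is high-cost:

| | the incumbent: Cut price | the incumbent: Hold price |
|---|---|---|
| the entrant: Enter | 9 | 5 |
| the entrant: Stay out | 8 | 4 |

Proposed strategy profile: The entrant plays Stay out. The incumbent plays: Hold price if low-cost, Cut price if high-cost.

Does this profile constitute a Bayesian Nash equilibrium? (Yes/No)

No

A profile is a BNE iff every type of every player is best-responding given beliefs about the other side.
The entrant plays Stay out: E[Stay out] = 2/3·(-9) + 1/3·(11) = -7/3; E[Enter] = 10/3. Not best-responding. ✗
The incumbent (cost type low-cost), facing Stay out: Cut price gives -9, Hold price gives 2. Proposed Hold price is best. ✓
The incumbent (cost type high-cost), facing Stay out: Cut price gives 8, Hold price gives 4. Proposed Cut price is best. ✓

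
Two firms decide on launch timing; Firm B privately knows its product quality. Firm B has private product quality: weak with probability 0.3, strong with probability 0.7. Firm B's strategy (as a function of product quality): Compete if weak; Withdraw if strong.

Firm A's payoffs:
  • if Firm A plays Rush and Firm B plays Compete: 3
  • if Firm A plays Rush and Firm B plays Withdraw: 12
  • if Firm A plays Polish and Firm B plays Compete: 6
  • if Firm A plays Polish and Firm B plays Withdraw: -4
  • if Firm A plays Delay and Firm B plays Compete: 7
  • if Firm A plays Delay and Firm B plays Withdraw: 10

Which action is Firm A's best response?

E[Rush] = 0.3·(3) + 0.7·(12) = 9.3
E[Polish] = 0.3·(6) + 0.7·(-4) = -1
E[Delay] = 0.3·(7) + 0.7·(10) = 9.1
Best response: Rush (9.3 is the largest).

Rush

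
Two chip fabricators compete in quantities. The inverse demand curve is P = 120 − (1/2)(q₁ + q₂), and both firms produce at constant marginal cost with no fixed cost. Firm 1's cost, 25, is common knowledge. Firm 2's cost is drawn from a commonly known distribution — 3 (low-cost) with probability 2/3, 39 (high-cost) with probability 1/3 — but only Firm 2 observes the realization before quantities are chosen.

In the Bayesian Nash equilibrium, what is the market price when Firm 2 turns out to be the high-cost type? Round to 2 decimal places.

Type-c best response for Firm 2: q₂(c) = (120 − c) − q₁/2.
Firm 1 maximizes expected profit; its first-order condition is 120 − q₁ − (1/2)E[q₂] − 25 = 0.
Substituting E[q₂] and solving: E[c₂] = 15, so q₁ = (120 − 2·25 + 15)/(3/2) = 56.6667.
q₂(high-cost) = 52.6667, so P = 120 − (1/2)·(56.6667 + 52.6667) = 65.3333.

65.33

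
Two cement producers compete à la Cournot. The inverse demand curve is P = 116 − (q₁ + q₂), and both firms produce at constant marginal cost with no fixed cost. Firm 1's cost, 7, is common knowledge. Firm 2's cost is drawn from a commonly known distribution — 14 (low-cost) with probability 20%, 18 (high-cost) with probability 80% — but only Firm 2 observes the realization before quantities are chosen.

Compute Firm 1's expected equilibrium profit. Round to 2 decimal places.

1578.74

Each type of Firm 2 best-responds to q₁; Firm 1 best-responds to the expected q₂ over Firm 2's types.
Firm 2 with cost c maximizes (116 − (q₁+q₂) − c)·q₂, giving q₂(c) = (116 − c − q₁)/2.
E[c₂] = 0.2·14 + 0.8·18 = 17.2
Firm 1's FOC against E[q₂] yields q₁ = (116 − 2·7 + E[c₂])/3 = (116 − 14 + 17.2)/3 = 39.7333.
E[P] = 116 − (q₁ + E[q₂]) = 46.7333; Firm 1's expected profit = (E[P] − 7)·q₁ = (46.7333 − 7)·39.7333 = 1578.74.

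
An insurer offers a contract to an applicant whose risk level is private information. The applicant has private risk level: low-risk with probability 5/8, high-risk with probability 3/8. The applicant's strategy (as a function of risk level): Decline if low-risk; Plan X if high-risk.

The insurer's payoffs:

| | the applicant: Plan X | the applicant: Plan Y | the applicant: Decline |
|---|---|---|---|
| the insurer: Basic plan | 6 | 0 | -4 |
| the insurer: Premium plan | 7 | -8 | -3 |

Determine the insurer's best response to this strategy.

Premium plan

E[Basic plan] = 5/8·(-4) + 3/8·(6) = -1/4
E[Premium plan] = 5/8·(-3) + 3/8·(7) = 3/4
Best response: Premium plan (3/4 is the largest).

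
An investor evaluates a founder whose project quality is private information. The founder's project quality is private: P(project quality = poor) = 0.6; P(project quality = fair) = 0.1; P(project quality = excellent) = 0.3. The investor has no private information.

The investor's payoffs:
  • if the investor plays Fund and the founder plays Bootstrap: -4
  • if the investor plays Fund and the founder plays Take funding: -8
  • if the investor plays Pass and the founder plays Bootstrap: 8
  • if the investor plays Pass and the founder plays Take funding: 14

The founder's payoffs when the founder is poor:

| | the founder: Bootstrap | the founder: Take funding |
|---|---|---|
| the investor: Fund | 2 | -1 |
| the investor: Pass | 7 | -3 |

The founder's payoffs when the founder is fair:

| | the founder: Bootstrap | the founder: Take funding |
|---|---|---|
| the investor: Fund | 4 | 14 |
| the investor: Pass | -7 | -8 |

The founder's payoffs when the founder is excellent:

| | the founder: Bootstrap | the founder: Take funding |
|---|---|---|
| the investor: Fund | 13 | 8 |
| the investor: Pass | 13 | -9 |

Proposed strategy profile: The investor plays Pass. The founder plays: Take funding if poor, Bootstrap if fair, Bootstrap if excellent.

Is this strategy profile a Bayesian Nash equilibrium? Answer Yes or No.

No

The investor plays Pass: E[Pass] = 0.6·(14) + 0.1·(8) + 0.3·(8) = 11.6; E[Fund] = -6.4. Best-responding. ✓
The founder (project quality poor), facing Pass: Bootstrap gives 7, Take funding gives -3. Proposed Take funding is not best — profitable deviation exists. ✗
The founder (project quality fair), facing Pass: Bootstrap gives -7, Take funding gives -8. Proposed Bootstrap is best. ✓
The founder (project quality excellent), facing Pass: Bootstrap gives 13, Take funding gives -9. Proposed Bootstrap is best. ✓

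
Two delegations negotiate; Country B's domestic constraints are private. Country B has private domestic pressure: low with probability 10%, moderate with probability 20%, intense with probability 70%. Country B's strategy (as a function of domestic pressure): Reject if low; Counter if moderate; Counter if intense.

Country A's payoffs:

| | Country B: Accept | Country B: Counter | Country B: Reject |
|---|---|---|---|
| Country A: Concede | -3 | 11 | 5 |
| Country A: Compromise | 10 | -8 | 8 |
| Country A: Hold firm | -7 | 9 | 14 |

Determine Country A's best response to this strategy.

Concede

E[Concede] = 0.1·(5) + 0.2·(11) + 0.7·(11) = 10.4
E[Compromise] = 0.1·(8) + 0.2·(-8) + 0.7·(-8) = -6.4
E[Hold firm] = 0.1·(14) + 0.2·(9) + 0.7·(9) = 9.5
Best response: Concede (10.4 is the largest).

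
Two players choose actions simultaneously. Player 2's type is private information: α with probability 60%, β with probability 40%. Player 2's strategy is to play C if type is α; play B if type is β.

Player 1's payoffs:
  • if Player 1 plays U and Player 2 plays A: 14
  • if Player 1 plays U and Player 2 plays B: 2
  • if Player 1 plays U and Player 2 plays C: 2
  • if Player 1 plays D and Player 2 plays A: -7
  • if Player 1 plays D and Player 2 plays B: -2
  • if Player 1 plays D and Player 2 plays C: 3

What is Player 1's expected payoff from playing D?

E[D] = 0.6·3 + 0.4·(-2) = 1.8 + (-0.8) = 1

1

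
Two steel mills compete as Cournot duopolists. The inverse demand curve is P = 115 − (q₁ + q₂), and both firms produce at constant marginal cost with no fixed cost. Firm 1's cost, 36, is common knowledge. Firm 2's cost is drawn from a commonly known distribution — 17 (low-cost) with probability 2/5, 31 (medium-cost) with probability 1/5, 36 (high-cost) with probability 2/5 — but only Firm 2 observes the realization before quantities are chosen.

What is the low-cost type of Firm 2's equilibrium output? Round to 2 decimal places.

37.27

Firm 2 with cost c maximizes (115 − (q₁+q₂) − c)·q₂, giving q₂(c) = (115 − c − q₁)/2.
E[c₂] = 2/5·17 + 1/5·31 + 2/5·36 = 27.4
Firm 1's FOC against E[q₂] yields q₁ = (115 − 2·36 + E[c₂])/3 = (115 − 72 + 27.4)/3 = 23.4667.
q₂(low-cost) = (115 − 17 − 23.4667)/2 = 37.2667.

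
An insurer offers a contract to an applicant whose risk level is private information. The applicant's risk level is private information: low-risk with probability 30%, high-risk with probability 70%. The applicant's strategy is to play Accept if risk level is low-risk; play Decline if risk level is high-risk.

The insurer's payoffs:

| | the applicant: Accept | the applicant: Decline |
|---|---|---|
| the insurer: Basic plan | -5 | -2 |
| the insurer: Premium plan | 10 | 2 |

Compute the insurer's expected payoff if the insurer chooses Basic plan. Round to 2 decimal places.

E[Basic plan] = 0.3·(-5) + 0.7·(-2) = (-1.5) + (-1.4) = -2.9

-2.90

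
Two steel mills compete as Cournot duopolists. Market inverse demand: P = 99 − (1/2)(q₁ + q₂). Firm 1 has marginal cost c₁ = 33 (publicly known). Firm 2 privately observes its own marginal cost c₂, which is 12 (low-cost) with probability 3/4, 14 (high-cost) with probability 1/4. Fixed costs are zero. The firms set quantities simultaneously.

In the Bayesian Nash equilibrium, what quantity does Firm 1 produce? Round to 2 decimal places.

30.33

Type-c best response for Firm 2: q₂(c) = (99 − c) − q₁/2.
Firm 1 maximizes expected profit; its first-order condition is 99 − q₁ − (1/2)E[q₂] − 33 = 0.
Substituting E[q₂] and solving: E[c₂] = 12.5, so q₁ = (99 − 2·33 + 12.5)/(3/2) = 30.3333.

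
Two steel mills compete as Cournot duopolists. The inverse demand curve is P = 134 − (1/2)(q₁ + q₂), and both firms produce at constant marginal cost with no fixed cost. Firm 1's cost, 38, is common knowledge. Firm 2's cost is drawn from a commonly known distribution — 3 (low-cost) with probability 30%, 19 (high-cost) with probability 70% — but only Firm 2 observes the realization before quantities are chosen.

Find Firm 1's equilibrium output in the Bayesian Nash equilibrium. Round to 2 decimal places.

Type-c best response for Firm 2: q₂(c) = (134 − c) − q₁/2.
Firm 1 maximizes expected profit; its first-order condition is 134 − q₁ − (1/2)E[q₂] − 38 = 0.
Substituting E[q₂] and solving: E[c₂] = 14.2, so q₁ = (134 − 2·38 + 14.2)/(3/2) = 48.1333.

48.13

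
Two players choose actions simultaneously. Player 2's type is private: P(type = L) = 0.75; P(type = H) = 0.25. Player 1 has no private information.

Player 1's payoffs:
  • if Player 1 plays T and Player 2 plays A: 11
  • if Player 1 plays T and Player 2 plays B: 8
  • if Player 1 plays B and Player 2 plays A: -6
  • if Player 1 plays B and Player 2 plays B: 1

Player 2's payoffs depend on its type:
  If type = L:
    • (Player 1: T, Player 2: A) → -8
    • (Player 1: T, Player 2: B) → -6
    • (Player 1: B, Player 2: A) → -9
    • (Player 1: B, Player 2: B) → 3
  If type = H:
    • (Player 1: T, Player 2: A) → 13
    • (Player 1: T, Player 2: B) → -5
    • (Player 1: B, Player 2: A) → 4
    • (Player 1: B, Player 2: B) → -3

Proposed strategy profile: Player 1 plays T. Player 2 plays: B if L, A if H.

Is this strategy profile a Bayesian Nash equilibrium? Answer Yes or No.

Yes

A profile is a BNE iff every type of every player is best-responding given beliefs about the other side.
Player 1 plays T: E[T] = 0.75·(8) + 0.25·(11) = 8.75; E[B] = -0.75. Best-responding. ✓
Player 2 (type L), facing T: A gives -8, B gives -6. Proposed B is best. ✓
Player 2 (type H), facing T: A gives 13, B gives -5. Proposed A is best. ✓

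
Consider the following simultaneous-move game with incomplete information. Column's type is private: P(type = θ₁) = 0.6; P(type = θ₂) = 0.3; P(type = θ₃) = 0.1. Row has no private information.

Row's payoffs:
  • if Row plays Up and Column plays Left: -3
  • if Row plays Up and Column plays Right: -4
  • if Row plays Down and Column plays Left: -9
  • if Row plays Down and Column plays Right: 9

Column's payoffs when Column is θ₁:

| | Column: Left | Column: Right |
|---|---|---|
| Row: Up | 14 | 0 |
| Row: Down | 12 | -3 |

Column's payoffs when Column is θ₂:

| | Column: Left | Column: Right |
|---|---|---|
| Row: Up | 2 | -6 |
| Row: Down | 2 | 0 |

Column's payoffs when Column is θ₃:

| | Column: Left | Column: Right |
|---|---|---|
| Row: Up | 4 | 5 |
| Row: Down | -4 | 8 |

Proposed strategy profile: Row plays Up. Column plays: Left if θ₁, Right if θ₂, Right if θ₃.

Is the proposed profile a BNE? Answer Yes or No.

Row plays Up: E[Up] = 0.6·(-3) + 0.3·(-4) + 0.1·(-4) = -3.4; E[Down] = -1.8. Not best-responding. ✗
Column (type θ₁), facing Up: Left gives 14, Right gives 0. Proposed Left is best. ✓
Column (type θ₂), facing Up: Left gives 2, Right gives -6. Proposed Right is not best — profitable deviation exists. ✗
Column (type θ₃), facing Up: Left gives 4, Right gives 5. Proposed Right is best. ✓

No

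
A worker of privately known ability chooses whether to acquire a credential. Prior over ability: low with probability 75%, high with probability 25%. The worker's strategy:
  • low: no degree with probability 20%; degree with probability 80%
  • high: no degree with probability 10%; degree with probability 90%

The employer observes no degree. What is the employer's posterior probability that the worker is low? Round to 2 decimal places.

Apply Bayes' rule using the sender's strategy as the likelihood.
P(no degree) = 0.75·0.2 + 0.25·0.1 = 0.175
P(low | no degree) = (0.75·0.2) / 0.175 = 0.15 / 0.175 = 0.857143

0.86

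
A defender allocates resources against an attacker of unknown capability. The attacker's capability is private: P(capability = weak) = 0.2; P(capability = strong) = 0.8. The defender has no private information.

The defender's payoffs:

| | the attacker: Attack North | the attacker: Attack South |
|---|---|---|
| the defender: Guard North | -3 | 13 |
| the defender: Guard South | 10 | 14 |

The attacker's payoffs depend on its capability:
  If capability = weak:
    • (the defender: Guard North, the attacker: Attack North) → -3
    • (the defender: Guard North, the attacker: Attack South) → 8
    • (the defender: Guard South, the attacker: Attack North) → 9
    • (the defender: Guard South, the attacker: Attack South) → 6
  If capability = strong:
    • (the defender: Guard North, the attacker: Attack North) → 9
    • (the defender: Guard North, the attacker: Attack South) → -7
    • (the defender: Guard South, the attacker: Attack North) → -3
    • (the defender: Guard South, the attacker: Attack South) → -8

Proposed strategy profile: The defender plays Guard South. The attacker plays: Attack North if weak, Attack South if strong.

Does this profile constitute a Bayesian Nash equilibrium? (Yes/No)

No

The defender plays Guard South: E[Guard South] = 0.2·(10) + 0.8·(14) = 13.2; E[Guard North] = 9.8. Best-responding. ✓
The attacker (capability weak), facing Guard South: Attack North gives 9, Attack South gives 6. Proposed Attack North is best. ✓
The attacker (capability strong), facing Guard South: Attack North gives -3, Attack South gives -8. Proposed Attack South is not best — profitable deviation exists. ✗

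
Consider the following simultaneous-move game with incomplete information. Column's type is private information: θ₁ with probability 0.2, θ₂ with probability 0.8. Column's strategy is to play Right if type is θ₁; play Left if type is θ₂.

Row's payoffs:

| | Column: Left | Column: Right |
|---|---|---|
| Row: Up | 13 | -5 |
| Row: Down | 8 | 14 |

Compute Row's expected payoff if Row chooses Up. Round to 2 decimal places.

9.40

E[Up] = 0.2·(-5) + 0.8·13 = (-1) + 10.4 = 9.4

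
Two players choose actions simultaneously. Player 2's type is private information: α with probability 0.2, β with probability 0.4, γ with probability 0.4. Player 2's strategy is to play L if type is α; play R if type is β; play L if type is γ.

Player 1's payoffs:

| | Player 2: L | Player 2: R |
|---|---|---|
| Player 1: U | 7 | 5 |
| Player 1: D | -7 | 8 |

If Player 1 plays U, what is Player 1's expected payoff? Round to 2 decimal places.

6.20

E[U] = 0.2·7 + 0.4·5 + 0.4·7 = 1.4 + 2 + 2.8 = 6.2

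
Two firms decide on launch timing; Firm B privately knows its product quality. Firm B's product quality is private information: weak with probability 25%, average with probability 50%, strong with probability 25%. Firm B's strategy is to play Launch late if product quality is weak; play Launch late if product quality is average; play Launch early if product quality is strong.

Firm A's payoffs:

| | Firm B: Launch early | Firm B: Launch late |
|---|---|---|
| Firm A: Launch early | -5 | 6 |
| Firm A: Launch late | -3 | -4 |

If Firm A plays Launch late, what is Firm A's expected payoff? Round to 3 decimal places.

-3.750

Take the expectation over Firm B's product quality, weighting each type's action by its prior probability.
E[Launch late] = 0.25·(-4) + 0.5·(-4) + 0.25·(-3) = (-1) + (-2) + (-0.75) = -3.75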